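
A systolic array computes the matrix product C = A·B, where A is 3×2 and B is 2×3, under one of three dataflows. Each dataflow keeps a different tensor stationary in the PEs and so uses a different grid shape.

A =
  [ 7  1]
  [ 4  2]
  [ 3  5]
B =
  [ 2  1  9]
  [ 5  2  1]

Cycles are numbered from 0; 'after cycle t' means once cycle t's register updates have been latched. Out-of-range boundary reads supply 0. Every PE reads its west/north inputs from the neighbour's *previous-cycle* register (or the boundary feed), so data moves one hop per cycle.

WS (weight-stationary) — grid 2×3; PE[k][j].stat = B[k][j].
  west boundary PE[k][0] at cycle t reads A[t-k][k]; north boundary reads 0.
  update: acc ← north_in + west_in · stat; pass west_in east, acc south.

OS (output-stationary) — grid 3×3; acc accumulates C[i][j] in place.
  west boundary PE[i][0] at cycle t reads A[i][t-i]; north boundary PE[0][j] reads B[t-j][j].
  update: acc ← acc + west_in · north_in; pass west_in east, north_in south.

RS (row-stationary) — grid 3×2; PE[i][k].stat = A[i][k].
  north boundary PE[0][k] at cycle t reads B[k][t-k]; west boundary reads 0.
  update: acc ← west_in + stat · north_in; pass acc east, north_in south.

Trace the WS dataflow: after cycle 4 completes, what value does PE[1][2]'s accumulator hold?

PE[1][2].acc = 38

Tracing WS — 2×3 array, target PE[1][2]:
  after 0 — PE[0][2] acc=0, pass-E 0, pass-S 0
  after 0 — PE[1][1] acc=0, pass-E 0, pass-S 0
  after 0 — PE[1][2] acc=0, pass-E 0, pass-S 0
  after 1 — PE[0][2] acc=0, pass-E 0, pass-S 0
  after 1 — PE[1][1] acc=0, pass-E 0, pass-S 0
  after 1 — PE[1][2] acc=0, pass-E 0, pass-S 0
  after 2 — PE[0][2] acc=63, pass-E 7, pass-S 63
  after 2 — PE[1][1] acc=9, pass-E 1, pass-S 9
  after 2 — PE[1][2] acc=0, pass-E 0, pass-S 0
  after 3 — PE[0][2] acc=36, pass-E 4, pass-S 36
  after 3 — PE[1][1] acc=8, pass-E 2, pass-S 8
  after 3 — PE[1][2] acc=64, pass-E 1, pass-S 64
  after 4 — PE[0][2] acc=27, pass-E 3, pass-S 27
  after 4 — PE[1][1] acc=13, pass-E 5, pass-S 13
  after 4 — PE[1][2] acc=38, pass-E 2, pass-S 38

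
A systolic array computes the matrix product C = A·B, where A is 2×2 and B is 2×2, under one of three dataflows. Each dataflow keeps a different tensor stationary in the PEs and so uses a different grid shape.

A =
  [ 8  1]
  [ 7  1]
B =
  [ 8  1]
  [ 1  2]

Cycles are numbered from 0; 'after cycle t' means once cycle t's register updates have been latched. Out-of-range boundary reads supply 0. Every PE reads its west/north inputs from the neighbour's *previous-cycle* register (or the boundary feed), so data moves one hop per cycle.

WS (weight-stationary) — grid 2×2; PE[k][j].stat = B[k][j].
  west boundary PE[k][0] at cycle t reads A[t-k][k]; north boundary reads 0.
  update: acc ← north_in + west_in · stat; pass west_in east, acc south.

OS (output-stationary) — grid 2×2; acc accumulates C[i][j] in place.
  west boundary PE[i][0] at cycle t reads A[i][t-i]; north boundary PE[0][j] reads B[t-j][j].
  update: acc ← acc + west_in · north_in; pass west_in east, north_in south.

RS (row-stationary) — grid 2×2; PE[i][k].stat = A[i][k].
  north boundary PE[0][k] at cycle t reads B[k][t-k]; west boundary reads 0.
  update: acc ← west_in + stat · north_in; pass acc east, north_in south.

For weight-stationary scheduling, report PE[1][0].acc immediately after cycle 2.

PE[1][0].acc = 57

WS on a 2×2 grid — tracing PE[1][0] and its feeders:
  c0 r0c0: 64 / 8 / 64
  c0 r1c0: 0 / 0 / 0
  c1 r0c0: 56 / 7 / 56
  c1 r1c0: 65 / 1 / 65
  c2 r0c0: 0 / 0 / 0
  c2 r1c0: 57 / 1 / 57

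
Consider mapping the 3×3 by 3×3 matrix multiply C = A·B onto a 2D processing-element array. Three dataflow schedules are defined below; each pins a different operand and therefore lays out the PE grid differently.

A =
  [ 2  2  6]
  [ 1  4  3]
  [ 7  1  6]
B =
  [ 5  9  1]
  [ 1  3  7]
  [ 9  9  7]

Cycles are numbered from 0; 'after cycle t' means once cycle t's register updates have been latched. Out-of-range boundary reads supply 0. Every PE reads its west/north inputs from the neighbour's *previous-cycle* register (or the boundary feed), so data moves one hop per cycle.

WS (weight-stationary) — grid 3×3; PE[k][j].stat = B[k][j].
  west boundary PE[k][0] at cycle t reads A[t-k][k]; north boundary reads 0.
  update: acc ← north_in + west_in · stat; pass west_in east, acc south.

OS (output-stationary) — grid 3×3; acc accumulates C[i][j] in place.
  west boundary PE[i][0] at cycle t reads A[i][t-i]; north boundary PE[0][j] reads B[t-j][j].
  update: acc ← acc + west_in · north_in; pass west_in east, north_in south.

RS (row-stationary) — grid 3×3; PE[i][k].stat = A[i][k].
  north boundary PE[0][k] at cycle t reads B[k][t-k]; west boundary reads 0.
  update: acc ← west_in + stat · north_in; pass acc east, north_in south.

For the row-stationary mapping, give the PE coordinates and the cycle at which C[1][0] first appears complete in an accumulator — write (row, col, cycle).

(row, col, cycle) = (1, 2, 3)

Under RS, C[1][0] lands at PE[1][2]:
  0: (1,2).acc=0  regs=<0,0>
  1: (1,2).acc=0  regs=<0,0>
  2: (1,2).acc=0  regs=<0,0>
  3: (1,2).acc=36  regs=<36,9>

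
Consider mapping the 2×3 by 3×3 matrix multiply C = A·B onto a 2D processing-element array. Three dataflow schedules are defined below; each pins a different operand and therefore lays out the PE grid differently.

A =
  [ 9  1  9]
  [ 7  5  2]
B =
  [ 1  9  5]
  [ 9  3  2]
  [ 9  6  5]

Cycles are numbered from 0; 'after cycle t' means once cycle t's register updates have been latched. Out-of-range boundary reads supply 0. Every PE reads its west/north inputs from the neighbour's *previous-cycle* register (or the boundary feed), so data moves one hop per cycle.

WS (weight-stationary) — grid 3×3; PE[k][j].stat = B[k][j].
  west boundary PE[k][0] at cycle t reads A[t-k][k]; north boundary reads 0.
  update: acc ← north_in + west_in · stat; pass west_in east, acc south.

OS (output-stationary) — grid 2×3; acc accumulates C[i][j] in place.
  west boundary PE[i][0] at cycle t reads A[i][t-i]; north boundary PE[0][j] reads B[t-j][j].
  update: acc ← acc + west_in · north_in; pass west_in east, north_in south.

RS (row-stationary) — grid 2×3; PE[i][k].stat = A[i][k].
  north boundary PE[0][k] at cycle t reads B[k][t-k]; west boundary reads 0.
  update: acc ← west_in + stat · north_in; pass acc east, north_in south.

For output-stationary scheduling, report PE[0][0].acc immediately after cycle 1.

PE[0][0].acc = 18

OS on a 2×3 grid — tracing PE[0][0] and its feeders:
  step 0 · PE0,0: acc=9; fwd→9 fwd↓1
  step 1 · PE0,0: acc=18; fwd→1 fwd↓9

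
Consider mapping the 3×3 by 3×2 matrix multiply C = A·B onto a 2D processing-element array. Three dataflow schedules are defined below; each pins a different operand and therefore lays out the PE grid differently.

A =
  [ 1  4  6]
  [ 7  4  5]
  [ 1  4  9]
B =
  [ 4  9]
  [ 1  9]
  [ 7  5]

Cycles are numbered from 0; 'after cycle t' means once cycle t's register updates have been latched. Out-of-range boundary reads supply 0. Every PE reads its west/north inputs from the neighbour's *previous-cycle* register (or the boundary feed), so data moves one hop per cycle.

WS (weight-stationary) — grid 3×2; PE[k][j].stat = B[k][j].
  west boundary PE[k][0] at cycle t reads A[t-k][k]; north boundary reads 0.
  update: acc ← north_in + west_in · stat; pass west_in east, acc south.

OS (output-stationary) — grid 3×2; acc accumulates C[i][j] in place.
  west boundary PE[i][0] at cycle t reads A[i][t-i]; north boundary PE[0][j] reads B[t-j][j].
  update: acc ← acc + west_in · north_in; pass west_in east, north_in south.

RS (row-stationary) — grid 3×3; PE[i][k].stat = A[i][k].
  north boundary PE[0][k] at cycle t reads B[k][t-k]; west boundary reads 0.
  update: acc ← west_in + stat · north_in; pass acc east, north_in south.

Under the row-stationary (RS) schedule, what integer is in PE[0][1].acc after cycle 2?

RS (3×3). Following PE[0][1] plus its west/north inputs:
  after 0 — PE[0][0] acc=4, pass-E 4, pass-S 4
  after 0 — PE[0][1] acc=0, pass-E 0, pass-S 0
  after 1 — PE[0][0] acc=9, pass-E 9, pass-S 9
  after 1 — PE[0][1] acc=8, pass-E 8, pass-S 1
  after 2 — PE[0][0] acc=0, pass-E 0, pass-S 0
  after 2 — PE[0][1] acc=45, pass-E 45, pass-S 9

PE[0][1].acc = 45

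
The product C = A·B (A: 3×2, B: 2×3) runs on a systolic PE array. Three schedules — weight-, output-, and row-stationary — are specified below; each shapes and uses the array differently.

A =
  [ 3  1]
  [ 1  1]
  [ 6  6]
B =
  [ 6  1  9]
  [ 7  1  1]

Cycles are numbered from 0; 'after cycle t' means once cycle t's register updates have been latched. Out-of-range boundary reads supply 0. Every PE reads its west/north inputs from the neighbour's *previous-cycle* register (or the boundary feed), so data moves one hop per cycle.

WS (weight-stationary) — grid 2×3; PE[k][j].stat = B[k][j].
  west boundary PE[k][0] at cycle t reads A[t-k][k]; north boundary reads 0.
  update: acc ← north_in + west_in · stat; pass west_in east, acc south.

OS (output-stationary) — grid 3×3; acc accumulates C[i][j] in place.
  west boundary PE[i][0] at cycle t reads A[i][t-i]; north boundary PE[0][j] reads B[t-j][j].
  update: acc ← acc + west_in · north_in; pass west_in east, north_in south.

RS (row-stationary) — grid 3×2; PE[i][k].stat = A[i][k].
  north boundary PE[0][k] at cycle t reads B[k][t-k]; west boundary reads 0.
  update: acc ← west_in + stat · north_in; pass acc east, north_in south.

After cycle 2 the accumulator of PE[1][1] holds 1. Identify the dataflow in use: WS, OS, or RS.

— WS: 2×3; PE[1][1] trace:
  [0] (1,1) acc=0 (h:0 v:0)
  [1] (1,1) acc=0 (h:0 v:0)
  [2] (1,1) acc=4 (h:1 v:4)
— OS: 3×3; PE[1][1] trace:
  [0] (1,1) acc=0 (h:0 v:0)
  [1] (1,1) acc=0 (h:0 v:0)
  [2] (1,1) acc=1 (h:1 v:1)
— RS: 3×2; PE[1][1] trace:
  [0] (1,1) acc=0 (h:0 v:0)
  [1] (1,1) acc=0 (h:0 v:0)
  [2] (1,1) acc=13 (h:13 v:7)

dataflow = OS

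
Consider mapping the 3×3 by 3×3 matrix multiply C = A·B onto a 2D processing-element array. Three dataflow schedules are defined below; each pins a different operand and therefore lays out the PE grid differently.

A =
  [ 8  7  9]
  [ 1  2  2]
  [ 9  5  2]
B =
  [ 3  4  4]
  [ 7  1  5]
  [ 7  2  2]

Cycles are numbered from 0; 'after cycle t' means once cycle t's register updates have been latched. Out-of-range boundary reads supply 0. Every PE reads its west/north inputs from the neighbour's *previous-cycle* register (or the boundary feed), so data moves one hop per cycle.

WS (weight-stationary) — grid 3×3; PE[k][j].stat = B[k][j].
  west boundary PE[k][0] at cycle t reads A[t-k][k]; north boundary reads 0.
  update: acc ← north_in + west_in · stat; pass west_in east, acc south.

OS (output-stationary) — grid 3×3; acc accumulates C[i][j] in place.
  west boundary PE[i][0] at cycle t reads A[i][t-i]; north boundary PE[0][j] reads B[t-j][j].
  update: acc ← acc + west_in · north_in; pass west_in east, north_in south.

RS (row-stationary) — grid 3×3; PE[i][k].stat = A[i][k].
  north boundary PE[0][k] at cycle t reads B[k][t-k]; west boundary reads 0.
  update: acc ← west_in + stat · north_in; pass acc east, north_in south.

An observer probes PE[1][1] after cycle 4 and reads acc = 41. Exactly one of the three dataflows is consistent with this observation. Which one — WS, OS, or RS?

dataflow = WS

— WS: 3×3; PE[1][1] trace:
  cycle 0: PE[1][1] → acc 0, east 0, south 0
  cycle 1: PE[1][1] → acc 0, east 0, south 0
  cycle 2: PE[1][1] → acc 39, east 7, south 39
  cycle 3: PE[1][1] → acc 6, east 2, south 6
  cycle 4: PE[1][1] → acc 41, east 5, south 41
— OS: 3×3; PE[1][1] trace:
  cycle 0: PE[1][1] → acc 0, east 0, south 0
  cycle 1: PE[1][1] → acc 0, east 0, south 0
  cycle 2: PE[1][1] → acc 4, east 1, south 4
  cycle 3: PE[1][1] → acc 6, east 2, south 1
  cycle 4: PE[1][1] → acc 10, east 2, south 2
— RS: 3×3; PE[1][1] trace:
  cycle 0: PE[1][1] → acc 0, east 0, south 0
  cycle 1: PE[1][1] → acc 0, east 0, south 0
  cycle 2: PE[1][1] → acc 17, east 17, south 7
  cycle 3: PE[1][1] → acc 6, east 6, south 1
  cycle 4: PE[1][1] → acc 14, east 14, south 5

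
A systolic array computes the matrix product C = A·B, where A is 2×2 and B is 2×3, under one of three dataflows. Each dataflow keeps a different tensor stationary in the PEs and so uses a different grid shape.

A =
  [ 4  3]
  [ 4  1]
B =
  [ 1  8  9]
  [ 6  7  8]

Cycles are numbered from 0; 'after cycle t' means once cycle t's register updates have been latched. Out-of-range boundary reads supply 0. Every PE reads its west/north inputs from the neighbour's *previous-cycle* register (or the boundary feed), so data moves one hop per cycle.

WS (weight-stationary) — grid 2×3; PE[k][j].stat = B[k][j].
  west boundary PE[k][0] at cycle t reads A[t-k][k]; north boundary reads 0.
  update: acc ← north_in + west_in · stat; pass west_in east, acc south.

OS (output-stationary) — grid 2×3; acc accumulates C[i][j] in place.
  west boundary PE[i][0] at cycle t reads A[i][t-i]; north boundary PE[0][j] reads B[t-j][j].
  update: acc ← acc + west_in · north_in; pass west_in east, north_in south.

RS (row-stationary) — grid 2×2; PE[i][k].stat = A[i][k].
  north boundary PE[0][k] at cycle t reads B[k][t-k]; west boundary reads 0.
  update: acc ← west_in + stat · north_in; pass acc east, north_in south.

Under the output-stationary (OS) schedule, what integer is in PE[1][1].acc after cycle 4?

PE[1][1].acc = 39

Tracing OS — 2×3 array, target PE[1][1]:
  after 0 — PE[0][1] acc=0, pass-E 0, pass-S 0
  after 0 — PE[1][0] acc=0, pass-E 0, pass-S 0
  after 0 — PE[1][1] acc=0, pass-E 0, pass-S 0
  after 1 — PE[0][1] acc=32, pass-E 4, pass-S 8
  after 1 — PE[1][0] acc=4, pass-E 4, pass-S 1
  after 1 — PE[1][1] acc=0, pass-E 0, pass-S 0
  after 2 — PE[0][1] acc=53, pass-E 3, pass-S 7
  after 2 — PE[1][0] acc=10, pass-E 1, pass-S 6
  after 2 — PE[1][1] acc=32, pass-E 4, pass-S 8
  after 3 — PE[0][1] acc=53, pass-E 0, pass-S 0
  after 3 — PE[1][0] acc=10, pass-E 0, pass-S 0
  after 3 — PE[1][1] acc=39, pass-E 1, pass-S 7
  after 4 — PE[0][1] acc=53, pass-E 0, pass-S 0
  after 4 — PE[1][0] acc=10, pass-E 0, pass-S 0
  after 4 — PE[1][1] acc=39, pass-E 0, pass-S 0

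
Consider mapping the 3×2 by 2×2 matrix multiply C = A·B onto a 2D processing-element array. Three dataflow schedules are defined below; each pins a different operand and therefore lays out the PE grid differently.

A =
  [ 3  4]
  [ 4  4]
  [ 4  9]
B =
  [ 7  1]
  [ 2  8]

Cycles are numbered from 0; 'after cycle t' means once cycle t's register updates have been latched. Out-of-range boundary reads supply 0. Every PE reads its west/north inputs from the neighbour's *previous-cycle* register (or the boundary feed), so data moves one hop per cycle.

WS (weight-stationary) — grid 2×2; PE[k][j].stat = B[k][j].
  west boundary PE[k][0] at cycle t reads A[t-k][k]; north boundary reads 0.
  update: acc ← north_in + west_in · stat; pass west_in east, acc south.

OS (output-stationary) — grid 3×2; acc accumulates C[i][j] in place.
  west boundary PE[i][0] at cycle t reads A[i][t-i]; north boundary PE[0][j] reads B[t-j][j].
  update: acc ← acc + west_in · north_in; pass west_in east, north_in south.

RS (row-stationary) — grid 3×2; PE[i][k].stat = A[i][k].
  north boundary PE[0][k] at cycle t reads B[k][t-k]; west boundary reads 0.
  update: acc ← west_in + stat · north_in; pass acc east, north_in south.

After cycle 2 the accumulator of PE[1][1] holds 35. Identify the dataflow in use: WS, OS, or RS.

WS (2×2 grid), PE[1][1]:
  0: (1,1).acc=0  regs=<0,0>
  1: (1,1).acc=0  regs=<0,0>
  2: (1,1).acc=35  regs=<4,35>
OS (3×2 grid), PE[1][1]:
  0: (1,1).acc=0  regs=<0,0>
  1: (1,1).acc=0  regs=<0,0>
  2: (1,1).acc=4  regs=<4,1>
RS (3×2 grid), PE[1][1]:
  0: (1,1).acc=0  regs=<0,0>
  1: (1,1).acc=0  regs=<0,0>
  2: (1,1).acc=36  regs=<36,2>

dataflow = WS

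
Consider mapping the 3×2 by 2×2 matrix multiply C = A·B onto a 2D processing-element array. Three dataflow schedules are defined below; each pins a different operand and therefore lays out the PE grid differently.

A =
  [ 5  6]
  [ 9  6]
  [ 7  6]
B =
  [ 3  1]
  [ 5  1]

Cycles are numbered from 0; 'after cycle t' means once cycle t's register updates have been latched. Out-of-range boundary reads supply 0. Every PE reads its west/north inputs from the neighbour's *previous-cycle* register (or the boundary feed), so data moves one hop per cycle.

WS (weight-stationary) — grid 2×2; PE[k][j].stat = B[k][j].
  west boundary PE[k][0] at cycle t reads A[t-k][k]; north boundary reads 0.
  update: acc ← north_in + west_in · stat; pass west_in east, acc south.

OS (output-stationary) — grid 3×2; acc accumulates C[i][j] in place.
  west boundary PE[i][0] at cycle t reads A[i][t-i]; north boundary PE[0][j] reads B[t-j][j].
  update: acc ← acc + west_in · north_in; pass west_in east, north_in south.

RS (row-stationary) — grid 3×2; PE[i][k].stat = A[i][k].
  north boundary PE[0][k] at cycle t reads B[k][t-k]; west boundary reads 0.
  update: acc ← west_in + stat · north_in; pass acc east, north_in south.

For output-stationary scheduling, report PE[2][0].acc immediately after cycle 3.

PE[2][0].acc = 51

OS (3×2). Following PE[2][0] plus its west/north inputs:
  @0  [1,0]  acc 0  |  →0  ↓0
  @0  [2,0]  acc 0  |  →0  ↓0
  @1  [1,0]  acc 27  |  →9  ↓3
  @1  [2,0]  acc 0  |  →0  ↓0
  @2  [1,0]  acc 57  |  →6  ↓5
  @2  [2,0]  acc 21  |  →7  ↓3
  @3  [1,0]  acc 57  |  →0  ↓0
  @3  [2,0]  acc 51  |  →6  ↓5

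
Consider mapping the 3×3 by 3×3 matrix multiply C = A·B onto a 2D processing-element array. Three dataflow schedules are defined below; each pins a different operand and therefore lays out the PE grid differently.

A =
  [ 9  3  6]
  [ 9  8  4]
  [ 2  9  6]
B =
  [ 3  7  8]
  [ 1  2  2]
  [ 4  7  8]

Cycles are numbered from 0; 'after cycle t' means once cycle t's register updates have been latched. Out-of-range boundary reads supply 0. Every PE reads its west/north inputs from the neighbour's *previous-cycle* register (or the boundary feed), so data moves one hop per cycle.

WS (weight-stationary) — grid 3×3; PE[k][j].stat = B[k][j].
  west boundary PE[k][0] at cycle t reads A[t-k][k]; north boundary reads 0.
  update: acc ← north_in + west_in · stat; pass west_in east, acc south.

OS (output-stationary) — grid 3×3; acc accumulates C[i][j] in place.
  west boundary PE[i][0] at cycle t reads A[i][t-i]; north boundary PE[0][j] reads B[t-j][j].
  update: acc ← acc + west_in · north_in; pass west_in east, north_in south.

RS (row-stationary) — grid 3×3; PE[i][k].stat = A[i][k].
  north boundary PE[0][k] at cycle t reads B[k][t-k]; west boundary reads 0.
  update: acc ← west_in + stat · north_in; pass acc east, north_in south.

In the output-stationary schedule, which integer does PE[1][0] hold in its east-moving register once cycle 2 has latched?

register = 8

OS (3×3). Following PE[1][0] plus its west/north inputs:
  c0 r0c0: 27 / 9 / 3
  c0 r1c0: 0 / 0 / 0
  c1 r0c0: 30 / 3 / 1
  c1 r1c0: 27 / 9 / 3
  c2 r0c0: 54 / 6 / 4
  c2 r1c0: 35 / 8 / 1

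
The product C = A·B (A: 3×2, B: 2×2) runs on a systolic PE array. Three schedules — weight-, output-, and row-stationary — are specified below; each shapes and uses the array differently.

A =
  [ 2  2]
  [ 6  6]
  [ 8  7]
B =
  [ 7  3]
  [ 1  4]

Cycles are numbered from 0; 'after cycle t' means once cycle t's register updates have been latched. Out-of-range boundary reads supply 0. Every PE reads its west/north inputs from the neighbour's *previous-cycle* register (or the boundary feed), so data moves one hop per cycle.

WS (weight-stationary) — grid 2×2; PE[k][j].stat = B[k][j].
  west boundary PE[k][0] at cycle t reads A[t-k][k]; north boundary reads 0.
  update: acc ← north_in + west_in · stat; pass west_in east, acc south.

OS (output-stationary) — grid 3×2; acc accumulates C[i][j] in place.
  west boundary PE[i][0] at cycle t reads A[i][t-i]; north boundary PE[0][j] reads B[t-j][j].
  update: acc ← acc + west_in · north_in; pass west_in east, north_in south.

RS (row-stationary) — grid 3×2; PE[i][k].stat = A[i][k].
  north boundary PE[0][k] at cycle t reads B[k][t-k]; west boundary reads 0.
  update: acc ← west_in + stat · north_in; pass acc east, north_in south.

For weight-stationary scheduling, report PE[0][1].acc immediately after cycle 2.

Tracing WS — 2×2 array, target PE[0][1]:
  0: (0,0).acc=14  regs=<2,14>
  0: (0,1).acc=0  regs=<0,0>
  1: (0,0).acc=42  regs=<6,42>
  1: (0,1).acc=6  regs=<2,6>
  2: (0,0).acc=56  regs=<8,56>
  2: (0,1).acc=18  regs=<6,18>

PE[0][1].acc = 18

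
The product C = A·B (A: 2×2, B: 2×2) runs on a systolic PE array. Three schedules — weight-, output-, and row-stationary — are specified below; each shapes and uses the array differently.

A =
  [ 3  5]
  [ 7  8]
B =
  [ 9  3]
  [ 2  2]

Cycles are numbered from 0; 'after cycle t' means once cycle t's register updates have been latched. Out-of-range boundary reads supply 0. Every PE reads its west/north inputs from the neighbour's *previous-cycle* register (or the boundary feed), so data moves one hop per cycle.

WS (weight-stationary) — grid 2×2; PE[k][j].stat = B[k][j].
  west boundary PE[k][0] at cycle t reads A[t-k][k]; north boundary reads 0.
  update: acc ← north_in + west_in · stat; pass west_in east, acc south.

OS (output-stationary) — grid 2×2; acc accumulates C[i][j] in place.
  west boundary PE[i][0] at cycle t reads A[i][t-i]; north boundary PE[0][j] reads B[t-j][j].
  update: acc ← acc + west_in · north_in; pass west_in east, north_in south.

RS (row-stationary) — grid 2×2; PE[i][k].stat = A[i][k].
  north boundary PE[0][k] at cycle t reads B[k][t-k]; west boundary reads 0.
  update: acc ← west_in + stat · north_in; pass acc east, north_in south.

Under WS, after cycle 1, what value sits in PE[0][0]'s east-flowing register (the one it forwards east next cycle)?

WS on a 2×2 grid — tracing PE[0][0] and its feeders:
  cycle 0: PE[0][0] → acc 27, east 3, south 27
  cycle 1: PE[0][0] → acc 63, east 7, south 63

register = 7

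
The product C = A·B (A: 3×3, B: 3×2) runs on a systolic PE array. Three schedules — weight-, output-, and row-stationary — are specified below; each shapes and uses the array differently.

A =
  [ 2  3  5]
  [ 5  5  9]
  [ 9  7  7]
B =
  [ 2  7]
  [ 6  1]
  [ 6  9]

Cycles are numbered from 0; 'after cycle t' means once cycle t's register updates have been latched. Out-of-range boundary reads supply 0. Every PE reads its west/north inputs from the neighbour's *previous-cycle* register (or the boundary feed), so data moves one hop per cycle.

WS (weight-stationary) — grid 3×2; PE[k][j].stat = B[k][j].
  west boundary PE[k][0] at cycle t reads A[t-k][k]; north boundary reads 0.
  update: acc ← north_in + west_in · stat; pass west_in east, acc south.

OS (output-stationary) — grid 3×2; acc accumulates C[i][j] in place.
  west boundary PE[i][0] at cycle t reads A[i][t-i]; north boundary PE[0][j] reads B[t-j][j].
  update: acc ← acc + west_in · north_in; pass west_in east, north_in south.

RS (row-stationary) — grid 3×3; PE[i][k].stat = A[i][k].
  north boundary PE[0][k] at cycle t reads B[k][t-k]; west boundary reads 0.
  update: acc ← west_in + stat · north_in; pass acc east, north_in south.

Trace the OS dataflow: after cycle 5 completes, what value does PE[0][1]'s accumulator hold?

PE[0][1].acc = 62

OS on a 3×2 grid — tracing PE[0][1] and its feeders:
  t=0 PE[0][0]: acc=4 h=2 v=2
  t=0 PE[0][1]: acc=0 h=0 v=0
  t=1 PE[0][0]: acc=22 h=3 v=6
  t=1 PE[0][1]: acc=14 h=2 v=7
  t=2 PE[0][0]: acc=52 h=5 v=6
  t=2 PE[0][1]: acc=17 h=3 v=1
  t=3 PE[0][0]: acc=52 h=0 v=0
  t=3 PE[0][1]: acc=62 h=5 v=9
  t=4 PE[0][0]: acc=52 h=0 v=0
  t=4 PE[0][1]: acc=62 h=0 v=0
  t=5 PE[0][0]: acc=52 h=0 v=0
  t=5 PE[0][1]: acc=62 h=0 v=0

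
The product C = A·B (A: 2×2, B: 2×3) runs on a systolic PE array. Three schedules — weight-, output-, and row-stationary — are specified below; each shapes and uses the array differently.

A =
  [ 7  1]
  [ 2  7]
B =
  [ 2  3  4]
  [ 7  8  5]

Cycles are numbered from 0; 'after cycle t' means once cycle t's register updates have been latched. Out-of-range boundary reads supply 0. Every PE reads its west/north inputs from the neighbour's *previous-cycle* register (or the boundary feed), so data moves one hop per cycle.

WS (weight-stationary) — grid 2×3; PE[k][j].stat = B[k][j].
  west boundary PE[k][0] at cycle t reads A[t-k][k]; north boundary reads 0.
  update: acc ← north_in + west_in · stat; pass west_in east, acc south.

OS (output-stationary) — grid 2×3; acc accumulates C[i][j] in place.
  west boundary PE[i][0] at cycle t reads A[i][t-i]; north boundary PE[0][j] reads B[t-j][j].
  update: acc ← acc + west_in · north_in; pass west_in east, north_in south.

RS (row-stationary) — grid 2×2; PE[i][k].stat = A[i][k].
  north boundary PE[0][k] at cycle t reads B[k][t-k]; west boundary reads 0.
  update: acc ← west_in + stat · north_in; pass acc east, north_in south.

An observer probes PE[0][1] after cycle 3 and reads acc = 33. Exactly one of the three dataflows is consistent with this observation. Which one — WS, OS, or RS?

Under WS (2×3), PE[0][1]:
  after 0 — PE[0][1] acc=0, pass-E 0, pass-S 0
  after 1 — PE[0][1] acc=21, pass-E 7, pass-S 21
  after 2 — PE[0][1] acc=6, pass-E 2, pass-S 6
  after 3 — PE[0][1] acc=0, pass-E 0, pass-S 0
Under OS (2×3), PE[0][1]:
  after 0 — PE[0][1] acc=0, pass-E 0, pass-S 0
  after 1 — PE[0][1] acc=21, pass-E 7, pass-S 3
  after 2 — PE[0][1] acc=29, pass-E 1, pass-S 8
  after 3 — PE[0][1] acc=29, pass-E 0, pass-S 0
Under RS (2×2), PE[0][1]:
  after 0 — PE[0][1] acc=0, pass-E 0, pass-S 0
  after 1 — PE[0][1] acc=21, pass-E 21, pass-S 7
  after 2 — PE[0][1] acc=29, pass-E 29, pass-S 8
  after 3 — PE[0][1] acc=33, pass-E 33, pass-S 5

dataflow = RS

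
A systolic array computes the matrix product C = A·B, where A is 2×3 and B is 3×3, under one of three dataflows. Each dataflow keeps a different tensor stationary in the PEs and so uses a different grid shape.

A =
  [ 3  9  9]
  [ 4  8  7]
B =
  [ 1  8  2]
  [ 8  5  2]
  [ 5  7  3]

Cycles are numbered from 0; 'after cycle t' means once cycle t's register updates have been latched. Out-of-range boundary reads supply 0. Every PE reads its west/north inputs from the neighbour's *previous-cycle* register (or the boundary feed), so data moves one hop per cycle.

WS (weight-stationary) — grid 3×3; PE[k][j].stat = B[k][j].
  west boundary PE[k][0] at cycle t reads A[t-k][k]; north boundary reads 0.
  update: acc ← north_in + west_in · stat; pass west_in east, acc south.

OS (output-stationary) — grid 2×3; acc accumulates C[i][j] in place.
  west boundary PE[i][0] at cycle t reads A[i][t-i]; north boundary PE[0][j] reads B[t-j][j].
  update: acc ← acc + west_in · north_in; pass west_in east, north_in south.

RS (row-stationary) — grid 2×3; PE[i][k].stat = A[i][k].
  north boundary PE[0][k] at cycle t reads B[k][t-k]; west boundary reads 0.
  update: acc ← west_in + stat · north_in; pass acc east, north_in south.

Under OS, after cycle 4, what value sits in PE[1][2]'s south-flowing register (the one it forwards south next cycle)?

register = 2

Tracing OS — 2×3 array, target PE[1][2]:
  after 0 — PE[0][2] acc=0, pass-E 0, pass-S 0
  after 0 — PE[1][1] acc=0, pass-E 0, pass-S 0
  after 0 — PE[1][2] acc=0, pass-E 0, pass-S 0
  after 1 — PE[0][2] acc=0, pass-E 0, pass-S 0
  after 1 — PE[1][1] acc=0, pass-E 0, pass-S 0
  after 1 — PE[1][2] acc=0, pass-E 0, pass-S 0
  after 2 — PE[0][2] acc=6, pass-E 3, pass-S 2
  after 2 — PE[1][1] acc=32, pass-E 4, pass-S 8
  after 2 — PE[1][2] acc=0, pass-E 0, pass-S 0
  after 3 — PE[0][2] acc=24, pass-E 9, pass-S 2
  after 3 — PE[1][1] acc=72, pass-E 8, pass-S 5
  after 3 — PE[1][2] acc=8, pass-E 4, pass-S 2
  after 4 — PE[0][2] acc=51, pass-E 9, pass-S 3
  after 4 — PE[1][1] acc=121, pass-E 7, pass-S 7
  after 4 — PE[1][2] acc=24, pass-E 8, pass-S 2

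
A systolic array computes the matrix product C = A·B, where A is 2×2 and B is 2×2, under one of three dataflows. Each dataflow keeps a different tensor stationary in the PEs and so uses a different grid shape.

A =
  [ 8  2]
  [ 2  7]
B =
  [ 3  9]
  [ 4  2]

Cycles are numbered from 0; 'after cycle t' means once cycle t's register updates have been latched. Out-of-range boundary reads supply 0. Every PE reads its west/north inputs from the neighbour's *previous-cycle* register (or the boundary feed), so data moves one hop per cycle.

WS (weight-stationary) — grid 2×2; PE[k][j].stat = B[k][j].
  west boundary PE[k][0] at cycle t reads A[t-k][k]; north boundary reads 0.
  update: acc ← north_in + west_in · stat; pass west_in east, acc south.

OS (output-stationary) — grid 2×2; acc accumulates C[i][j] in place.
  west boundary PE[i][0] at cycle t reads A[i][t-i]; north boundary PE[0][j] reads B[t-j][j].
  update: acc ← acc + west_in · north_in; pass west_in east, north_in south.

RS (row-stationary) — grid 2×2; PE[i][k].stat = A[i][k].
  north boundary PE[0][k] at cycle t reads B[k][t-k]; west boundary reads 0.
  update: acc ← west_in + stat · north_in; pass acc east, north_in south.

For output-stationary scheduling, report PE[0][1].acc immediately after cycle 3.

PE[0][1].acc = 76

OS 2×2: PE[0][1] cycle-by-cycle (with neighbour feeds):
  c0 r0c0: 24 / 8 / 3
  c0 r0c1: 0 / 0 / 0
  c1 r0c0: 32 / 2 / 4
  c1 r0c1: 72 / 8 / 9
  c2 r0c0: 32 / 0 / 0
  c2 r0c1: 76 / 2 / 2
  c3 r0c0: 32 / 0 / 0
  c3 r0c1: 76 / 0 / 0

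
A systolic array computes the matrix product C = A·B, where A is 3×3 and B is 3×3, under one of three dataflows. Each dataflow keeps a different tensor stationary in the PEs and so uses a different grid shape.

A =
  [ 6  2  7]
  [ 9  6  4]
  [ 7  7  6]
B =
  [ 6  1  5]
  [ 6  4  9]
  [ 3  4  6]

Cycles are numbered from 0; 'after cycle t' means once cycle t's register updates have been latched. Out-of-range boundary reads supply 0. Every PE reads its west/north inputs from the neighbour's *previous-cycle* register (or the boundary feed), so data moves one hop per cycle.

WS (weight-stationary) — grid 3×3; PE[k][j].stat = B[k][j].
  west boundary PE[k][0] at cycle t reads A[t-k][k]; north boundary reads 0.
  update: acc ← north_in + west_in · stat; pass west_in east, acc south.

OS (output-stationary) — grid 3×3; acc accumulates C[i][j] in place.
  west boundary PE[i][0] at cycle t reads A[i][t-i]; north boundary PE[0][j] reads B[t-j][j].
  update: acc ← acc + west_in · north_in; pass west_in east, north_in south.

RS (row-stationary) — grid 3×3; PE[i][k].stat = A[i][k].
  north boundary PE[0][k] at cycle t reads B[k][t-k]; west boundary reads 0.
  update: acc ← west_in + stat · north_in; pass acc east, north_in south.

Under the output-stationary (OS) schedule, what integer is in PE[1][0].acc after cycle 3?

Tracing OS — 3×3 array, target PE[1][0]:
  after 0 — PE[0][0] acc=36, pass-E 6, pass-S 6
  after 0 — PE[1][0] acc=0, pass-E 0, pass-S 0
  after 1 — PE[0][0] acc=48, pass-E 2, pass-S 6
  after 1 — PE[1][0] acc=54, pass-E 9, pass-S 6
  after 2 — PE[0][0] acc=69, pass-E 7, pass-S 3
  after 2 — PE[1][0] acc=90, pass-E 6, pass-S 6
  after 3 — PE[0][0] acc=69, pass-E 0, pass-S 0
  after 3 — PE[1][0] acc=102, pass-E 4, pass-S 3

PE[1][0].acc = 102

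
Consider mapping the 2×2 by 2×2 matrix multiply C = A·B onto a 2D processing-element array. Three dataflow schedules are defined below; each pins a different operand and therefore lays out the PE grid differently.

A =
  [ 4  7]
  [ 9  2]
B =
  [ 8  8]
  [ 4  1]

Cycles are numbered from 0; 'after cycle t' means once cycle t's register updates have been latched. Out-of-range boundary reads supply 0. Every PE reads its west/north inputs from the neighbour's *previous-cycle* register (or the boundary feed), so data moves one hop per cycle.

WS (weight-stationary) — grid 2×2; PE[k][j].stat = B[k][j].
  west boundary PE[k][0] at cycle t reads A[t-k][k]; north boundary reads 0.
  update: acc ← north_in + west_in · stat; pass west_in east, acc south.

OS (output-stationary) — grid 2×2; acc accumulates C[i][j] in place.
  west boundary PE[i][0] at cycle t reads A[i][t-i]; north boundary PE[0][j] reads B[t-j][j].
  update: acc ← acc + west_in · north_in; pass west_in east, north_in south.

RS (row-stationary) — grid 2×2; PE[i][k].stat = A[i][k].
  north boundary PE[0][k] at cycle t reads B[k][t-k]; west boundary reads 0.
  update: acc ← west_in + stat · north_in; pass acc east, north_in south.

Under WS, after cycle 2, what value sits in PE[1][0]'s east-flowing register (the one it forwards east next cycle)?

register = 2

WS (2×2). Following PE[1][0] plus its west/north inputs:
  0: (0,0).acc=32  regs=<4,32>
  0: (1,0).acc=0  regs=<0,0>
  1: (0,0).acc=72  regs=<9,72>
  1: (1,0).acc=60  regs=<7,60>
  2: (0,0).acc=0  regs=<0,0>
  2: (1,0).acc=80  regs=<2,80>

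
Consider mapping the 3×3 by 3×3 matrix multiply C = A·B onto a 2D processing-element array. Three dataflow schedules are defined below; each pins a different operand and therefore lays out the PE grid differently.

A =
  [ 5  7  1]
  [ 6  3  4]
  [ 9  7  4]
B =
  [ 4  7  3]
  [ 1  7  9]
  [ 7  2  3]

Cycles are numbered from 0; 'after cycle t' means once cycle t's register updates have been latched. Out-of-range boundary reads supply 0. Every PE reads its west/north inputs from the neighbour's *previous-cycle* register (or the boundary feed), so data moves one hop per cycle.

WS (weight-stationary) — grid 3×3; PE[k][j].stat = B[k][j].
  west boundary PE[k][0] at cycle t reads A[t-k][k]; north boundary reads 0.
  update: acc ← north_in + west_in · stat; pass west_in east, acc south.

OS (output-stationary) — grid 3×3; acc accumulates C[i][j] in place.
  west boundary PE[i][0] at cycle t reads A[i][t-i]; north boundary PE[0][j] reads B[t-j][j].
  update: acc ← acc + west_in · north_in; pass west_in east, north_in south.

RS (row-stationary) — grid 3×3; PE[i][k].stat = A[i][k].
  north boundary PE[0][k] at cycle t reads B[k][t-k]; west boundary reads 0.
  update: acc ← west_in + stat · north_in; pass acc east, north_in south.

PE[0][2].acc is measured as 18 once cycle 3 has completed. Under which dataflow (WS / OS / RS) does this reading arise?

dataflow = WS

WS (3×3 grid), PE[0][2]:
  cycle 0: PE[0][2] → acc 0, east 0, south 0
  cycle 1: PE[0][2] → acc 0, east 0, south 0
  cycle 2: PE[0][2] → acc 15, east 5, south 15
  cycle 3: PE[0][2] → acc 18, east 6, south 18
OS (3×3 grid), PE[0][2]:
  cycle 0: PE[0][2] → acc 0, east 0, south 0
  cycle 1: PE[0][2] → acc 0, east 0, south 0
  cycle 2: PE[0][2] → acc 15, east 5, south 3
  cycle 3: PE[0][2] → acc 78, east 7, south 9
RS (3×3 grid), PE[0][2]:
  cycle 0: PE[0][2] → acc 0, east 0, south 0
  cycle 1: PE[0][2] → acc 0, east 0, south 0
  cycle 2: PE[0][2] → acc 34, east 34, south 7
  cycle 3: PE[0][2] → acc 86, east 86, south 2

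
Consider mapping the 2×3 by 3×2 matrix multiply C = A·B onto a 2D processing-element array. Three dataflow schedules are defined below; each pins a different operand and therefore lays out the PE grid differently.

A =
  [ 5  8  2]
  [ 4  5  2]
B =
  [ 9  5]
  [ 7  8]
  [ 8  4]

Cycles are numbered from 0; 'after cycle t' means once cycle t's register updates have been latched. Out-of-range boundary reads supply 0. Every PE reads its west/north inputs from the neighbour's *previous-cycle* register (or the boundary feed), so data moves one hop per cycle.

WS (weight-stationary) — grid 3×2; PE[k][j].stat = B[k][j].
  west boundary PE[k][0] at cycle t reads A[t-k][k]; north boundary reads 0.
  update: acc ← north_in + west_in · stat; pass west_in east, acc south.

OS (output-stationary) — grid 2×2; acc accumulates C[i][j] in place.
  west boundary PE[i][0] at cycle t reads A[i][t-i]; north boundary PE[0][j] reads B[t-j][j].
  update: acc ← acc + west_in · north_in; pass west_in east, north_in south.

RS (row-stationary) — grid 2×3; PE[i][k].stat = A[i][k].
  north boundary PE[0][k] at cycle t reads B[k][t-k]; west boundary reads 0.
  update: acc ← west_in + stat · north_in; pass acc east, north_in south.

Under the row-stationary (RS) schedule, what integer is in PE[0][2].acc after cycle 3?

PE[0][2].acc = 97

RS on a 2×3 grid — tracing PE[0][2] and its feeders:
  after 0 — PE[0][1] acc=0, pass-E 0, pass-S 0
  after 0 — PE[0][2] acc=0, pass-E 0, pass-S 0
  after 1 — PE[0][1] acc=101, pass-E 101, pass-S 7
  after 1 — PE[0][2] acc=0, pass-E 0, pass-S 0
  after 2 — PE[0][1] acc=89, pass-E 89, pass-S 8
  after 2 — PE[0][2] acc=117, pass-E 117, pass-S 8
  after 3 — PE[0][1] acc=0, pass-E 0, pass-S 0
  after 3 — PE[0][2] acc=97, pass-E 97, pass-S 4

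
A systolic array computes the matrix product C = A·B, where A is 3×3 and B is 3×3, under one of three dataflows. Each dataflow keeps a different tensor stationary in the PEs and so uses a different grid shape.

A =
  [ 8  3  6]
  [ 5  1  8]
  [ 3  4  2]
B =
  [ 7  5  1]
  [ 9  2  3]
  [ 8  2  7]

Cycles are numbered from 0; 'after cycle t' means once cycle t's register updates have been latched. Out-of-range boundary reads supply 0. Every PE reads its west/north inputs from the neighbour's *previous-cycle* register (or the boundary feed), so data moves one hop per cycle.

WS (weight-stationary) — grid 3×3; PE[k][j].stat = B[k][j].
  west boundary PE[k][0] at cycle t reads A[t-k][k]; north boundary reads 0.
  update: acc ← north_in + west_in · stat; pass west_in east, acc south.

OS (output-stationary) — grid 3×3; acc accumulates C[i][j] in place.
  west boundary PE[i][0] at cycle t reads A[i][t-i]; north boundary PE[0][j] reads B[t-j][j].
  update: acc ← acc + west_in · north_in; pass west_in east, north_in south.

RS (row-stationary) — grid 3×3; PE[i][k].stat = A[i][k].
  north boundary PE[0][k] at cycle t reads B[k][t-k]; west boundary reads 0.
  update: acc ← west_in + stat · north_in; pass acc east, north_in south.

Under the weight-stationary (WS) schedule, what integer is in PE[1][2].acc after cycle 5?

WS 3×3: PE[1][2] cycle-by-cycle (with neighbour feeds):
  0: (0,2).acc=0  regs=<0,0>
  0: (1,1).acc=0  regs=<0,0>
  0: (1,2).acc=0  regs=<0,0>
  1: (0,2).acc=0  regs=<0,0>
  1: (1,1).acc=0  regs=<0,0>
  1: (1,2).acc=0  regs=<0,0>
  2: (0,2).acc=8  regs=<8,8>
  2: (1,1).acc=46  regs=<3,46>
  2: (1,2).acc=0  regs=<0,0>
  3: (0,2).acc=5  regs=<5,5>
  3: (1,1).acc=27  regs=<1,27>
  3: (1,2).acc=17  regs=<3,17>
  4: (0,2).acc=3  regs=<3,3>
  4: (1,1).acc=23  regs=<4,23>
  4: (1,2).acc=8  regs=<1,8>
  5: (0,2).acc=0  regs=<0,0>
  5: (1,1).acc=0  regs=<0,0>
  5: (1,2).acc=15  regs=<4,15>

PE[1][2].acc = 15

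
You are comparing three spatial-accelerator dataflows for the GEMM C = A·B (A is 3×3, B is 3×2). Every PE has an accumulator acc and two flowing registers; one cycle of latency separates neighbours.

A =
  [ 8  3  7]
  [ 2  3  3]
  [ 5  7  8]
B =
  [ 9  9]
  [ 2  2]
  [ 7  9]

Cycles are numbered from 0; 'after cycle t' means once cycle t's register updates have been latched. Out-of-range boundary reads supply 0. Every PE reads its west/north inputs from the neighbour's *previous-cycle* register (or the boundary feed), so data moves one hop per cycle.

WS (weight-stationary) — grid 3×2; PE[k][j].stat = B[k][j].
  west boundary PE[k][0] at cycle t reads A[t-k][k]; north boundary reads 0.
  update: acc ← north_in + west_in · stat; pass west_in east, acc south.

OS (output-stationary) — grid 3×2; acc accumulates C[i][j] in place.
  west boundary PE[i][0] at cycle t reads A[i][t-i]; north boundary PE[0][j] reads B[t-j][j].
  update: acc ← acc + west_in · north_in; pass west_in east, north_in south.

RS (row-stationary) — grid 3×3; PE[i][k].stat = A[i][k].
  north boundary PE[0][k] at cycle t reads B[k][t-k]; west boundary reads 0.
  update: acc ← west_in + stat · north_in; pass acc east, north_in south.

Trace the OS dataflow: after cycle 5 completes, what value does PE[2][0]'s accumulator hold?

Tracing OS — 3×2 array, target PE[2][0]:
  c0 r1c0: 0 / 0 / 0
  c0 r2c0: 0 / 0 / 0
  c1 r1c0: 18 / 2 / 9
  c1 r2c0: 0 / 0 / 0
  c2 r1c0: 24 / 3 / 2
  c2 r2c0: 45 / 5 / 9
  c3 r1c0: 45 / 3 / 7
  c3 r2c0: 59 / 7 / 2
  c4 r1c0: 45 / 0 / 0
  c4 r2c0: 115 / 8 / 7
  c5 r1c0: 45 / 0 / 0
  c5 r2c0: 115 / 0 / 0

PE[2][0].acc = 115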